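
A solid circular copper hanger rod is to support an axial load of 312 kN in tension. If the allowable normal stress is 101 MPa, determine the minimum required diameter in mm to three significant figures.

62.7 mm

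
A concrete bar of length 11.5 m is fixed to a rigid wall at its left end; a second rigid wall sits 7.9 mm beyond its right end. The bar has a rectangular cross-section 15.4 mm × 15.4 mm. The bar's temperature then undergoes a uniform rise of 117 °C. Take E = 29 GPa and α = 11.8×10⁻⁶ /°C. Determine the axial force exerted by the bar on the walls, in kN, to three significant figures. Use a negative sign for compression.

-4.77 kN

Free thermal expansion αLΔT = 11.8e-6 · 11500 · 117 = 15.88 mm.
The walls engage after the gap closes; constrained expansion = 15.88 − 7.9 = 7.977 mm.
The walls impose strain ε = −(7.977)/11500 = -6.9364e-04; σ = Eε = 29000 · -6.9364e-04 = -20.12 MPa.
Wall reaction R = σ·A = -20.12·237.2 = -4771 N = -4.771 kN.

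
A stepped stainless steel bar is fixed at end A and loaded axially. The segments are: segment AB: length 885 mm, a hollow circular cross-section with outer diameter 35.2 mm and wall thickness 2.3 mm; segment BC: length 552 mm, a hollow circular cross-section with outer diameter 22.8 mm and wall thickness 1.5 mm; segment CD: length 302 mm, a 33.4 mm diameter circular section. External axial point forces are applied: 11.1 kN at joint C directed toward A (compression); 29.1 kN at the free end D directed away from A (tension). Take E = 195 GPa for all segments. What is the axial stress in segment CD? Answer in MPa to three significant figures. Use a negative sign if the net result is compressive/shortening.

33.2 MPa

Internal axial forces (sectioning from the free end, tension +): N_CD = 29.1 kN, N_BC = 18 kN, N_AB = 18 kN.
A_CD = 876.2 mm².
σ_CD = N_CD/A_CD = 29100/876.2 = 33.21 MPa.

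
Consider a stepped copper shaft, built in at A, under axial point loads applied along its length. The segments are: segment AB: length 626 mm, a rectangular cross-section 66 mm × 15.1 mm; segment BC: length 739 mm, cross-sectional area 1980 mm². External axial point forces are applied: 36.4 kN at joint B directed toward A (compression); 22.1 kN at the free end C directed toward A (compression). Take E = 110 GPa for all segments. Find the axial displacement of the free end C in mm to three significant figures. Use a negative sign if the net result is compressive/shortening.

Internal axial forces (sectioning from the free end, tension +): N_BC = -22.1 kN, N_AB = -58.5 kN.
A_AB = 996.6 mm².
δ_AB = -58500·626/(996.6·110000) = -0.3341 mm
δ_BC = -22100·739/(1980·110000) = -0.07499 mm
δ = Σδ_i = -0.409 mm.

-0.409 mm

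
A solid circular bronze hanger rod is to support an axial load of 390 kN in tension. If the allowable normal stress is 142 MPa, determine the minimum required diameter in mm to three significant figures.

Required area A ≥ P/σ_allow = 390000/142 = 2746 mm².
For a solid circular section, d ≥ √(4A/π) = 59.13 mm.

59.1 mm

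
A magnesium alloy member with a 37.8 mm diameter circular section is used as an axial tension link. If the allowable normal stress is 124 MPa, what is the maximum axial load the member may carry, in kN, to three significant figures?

139 kN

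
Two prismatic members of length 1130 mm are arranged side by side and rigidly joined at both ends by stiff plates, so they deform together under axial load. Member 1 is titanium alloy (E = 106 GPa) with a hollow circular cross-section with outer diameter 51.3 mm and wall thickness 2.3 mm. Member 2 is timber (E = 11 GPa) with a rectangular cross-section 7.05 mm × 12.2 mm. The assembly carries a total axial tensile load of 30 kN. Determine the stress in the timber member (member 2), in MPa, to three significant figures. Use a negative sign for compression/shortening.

A_1 = 354.1 mm².
A_2 = 86.01 mm².
Equal strain + equilibrium ⇒ each member carries load in proportion to AE: A₁E₁ = 37530000 N, A₂E₂ = 946100 N, ΣAE = 38480000 N.
σ₂ = P·E₂/ΣAE = 30000·11000/38480000 = 8.577 MPa.

8.58 MPa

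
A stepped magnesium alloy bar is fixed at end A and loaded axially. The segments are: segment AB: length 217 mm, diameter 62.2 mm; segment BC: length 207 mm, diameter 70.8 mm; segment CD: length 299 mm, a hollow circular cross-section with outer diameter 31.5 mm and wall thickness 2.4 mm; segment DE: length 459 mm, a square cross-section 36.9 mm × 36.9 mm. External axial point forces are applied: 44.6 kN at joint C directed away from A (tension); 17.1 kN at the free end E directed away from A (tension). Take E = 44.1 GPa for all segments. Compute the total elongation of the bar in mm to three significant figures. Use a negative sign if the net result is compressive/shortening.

0.833 mm

Internal axial forces (sectioning from the free end, tension +): N_DE = 17.1 kN, N_CD = 17.1 kN, N_BC = 61.7 kN, N_AB = 61.7 kN.
A_AB = 3039 mm².
A_BC = 3937 mm².
A_CD = 219.4 mm².
A_DE = 1362 mm².
δ_AB = 61700·217/(3039·44100) = 0.09992 mm
δ_BC = 61700·207/(3937·44100) = 0.07356 mm
δ_CD = 17100·299/(219.4·44100) = 0.5284 mm
δ_DE = 17100·459/(1362·44100) = 0.1307 mm
δ = Σδ_i = 0.8326 mm.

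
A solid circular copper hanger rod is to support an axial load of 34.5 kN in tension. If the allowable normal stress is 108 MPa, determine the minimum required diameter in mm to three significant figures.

20.2 mm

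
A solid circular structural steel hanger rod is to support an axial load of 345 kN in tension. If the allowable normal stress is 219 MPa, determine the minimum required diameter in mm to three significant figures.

44.8 mm

Required area A ≥ P/σ_allow = 345000/219 = 1575 mm².
For a solid circular section, d ≥ √(4A/π) = 44.79 mm.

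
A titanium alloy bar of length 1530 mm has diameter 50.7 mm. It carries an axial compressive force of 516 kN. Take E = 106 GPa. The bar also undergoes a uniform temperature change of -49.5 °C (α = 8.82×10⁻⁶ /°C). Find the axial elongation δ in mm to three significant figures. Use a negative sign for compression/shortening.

A = 2019 mm².
δ_mech = NL/(AE) = -516000·1530/(2019·106000) = -3.689 mm.
δ_thermal = αLΔT = 8.82e-6·1530·-49.5 = -0.668 mm.
δ = δ_mech + δ_thermal = -4.357 mm.

-4.36 mm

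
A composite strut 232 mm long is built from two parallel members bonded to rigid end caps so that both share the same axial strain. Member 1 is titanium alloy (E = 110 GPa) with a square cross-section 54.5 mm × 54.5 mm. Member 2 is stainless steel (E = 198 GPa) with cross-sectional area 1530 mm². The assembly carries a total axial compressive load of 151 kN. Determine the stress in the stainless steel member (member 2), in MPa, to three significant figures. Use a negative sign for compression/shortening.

-47.5 MPa

A_1 = 2970 mm².
Equal strain + equilibrium ⇒ each member carries load in proportion to AE: A₁E₁ = 326700000 N, A₂E₂ = 302900000 N, ΣAE = 629700000 N.
σ₂ = P·E₂/ΣAE = -151000·198000/629700000 = -47.48 MPa.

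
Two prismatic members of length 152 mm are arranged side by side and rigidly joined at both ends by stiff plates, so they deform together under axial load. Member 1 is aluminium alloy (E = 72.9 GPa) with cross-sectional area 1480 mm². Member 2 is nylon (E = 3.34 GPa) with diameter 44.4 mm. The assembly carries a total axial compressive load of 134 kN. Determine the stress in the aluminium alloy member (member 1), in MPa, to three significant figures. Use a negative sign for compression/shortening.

A_2 = 1548 mm².
Equal strain + equilibrium ⇒ each member carries load in proportion to AE: A₁E₁ = 107900000 N, A₂E₂ = 5171000 N, ΣAE = 113100000 N.
σ₁ = P·E₁/ΣAE = -134000·72900/113100000 = -86.4 MPa.

-86.4 MPa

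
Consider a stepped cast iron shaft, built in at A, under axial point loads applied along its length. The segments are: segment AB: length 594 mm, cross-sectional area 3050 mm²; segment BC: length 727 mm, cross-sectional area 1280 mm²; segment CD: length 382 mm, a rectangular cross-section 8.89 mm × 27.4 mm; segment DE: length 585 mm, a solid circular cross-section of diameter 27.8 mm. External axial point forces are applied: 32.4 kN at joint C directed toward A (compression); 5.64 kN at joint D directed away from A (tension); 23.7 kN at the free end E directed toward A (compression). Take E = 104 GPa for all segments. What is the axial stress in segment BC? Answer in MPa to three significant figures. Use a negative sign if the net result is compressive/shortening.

Internal axial forces (sectioning from the free end, tension +): N_DE = -23.7 kN, N_CD = -18.06 kN, N_BC = -50.46 kN, N_AB = -50.46 kN.
σ_BC = N_BC/A_BC = -50460/1280 = -39.42 MPa.

-39.4 MPa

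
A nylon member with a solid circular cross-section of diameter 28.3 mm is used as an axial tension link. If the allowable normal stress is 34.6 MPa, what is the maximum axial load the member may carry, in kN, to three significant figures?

21.8 kN

A = 629 mm².
P_max = σ_allow · A = 34.6 · 629 = 21760 N = 21.76 kN.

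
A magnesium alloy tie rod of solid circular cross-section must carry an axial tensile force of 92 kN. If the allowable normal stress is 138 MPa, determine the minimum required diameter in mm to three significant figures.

29.1 mm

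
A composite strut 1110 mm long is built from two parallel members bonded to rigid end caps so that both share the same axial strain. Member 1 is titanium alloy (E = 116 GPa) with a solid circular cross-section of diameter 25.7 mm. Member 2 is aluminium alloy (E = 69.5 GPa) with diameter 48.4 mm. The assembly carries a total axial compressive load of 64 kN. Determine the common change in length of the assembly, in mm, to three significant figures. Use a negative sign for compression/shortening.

-0.378 mm

A_1 = 518.7 mm².
A_2 = 1840 mm².
Equal strain + equilibrium ⇒ each member carries load in proportion to AE: A₁E₁ = 60170000 N, A₂E₂ = 127900000 N, ΣAE = 188000000 N.
δ = PL/ΣAE = -64000·1110/188000000 = -0.3778 mm.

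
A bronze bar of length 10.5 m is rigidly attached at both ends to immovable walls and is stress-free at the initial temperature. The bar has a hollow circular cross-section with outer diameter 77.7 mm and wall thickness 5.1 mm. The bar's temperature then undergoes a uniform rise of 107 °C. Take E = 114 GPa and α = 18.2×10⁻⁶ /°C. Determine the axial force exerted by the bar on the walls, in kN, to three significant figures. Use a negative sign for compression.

Free thermal expansion αLΔT = 18.2e-6 · 10500 · 107 = 20.45 mm.
The walls impose strain ε = −(20.45)/10500 = -1.9474e-03; σ = Eε = 114000 · -1.9474e-03 = -222 MPa.
Wall reaction R = σ·A = -222·1163 = -258200 N = -258.2 kN.

-258 kN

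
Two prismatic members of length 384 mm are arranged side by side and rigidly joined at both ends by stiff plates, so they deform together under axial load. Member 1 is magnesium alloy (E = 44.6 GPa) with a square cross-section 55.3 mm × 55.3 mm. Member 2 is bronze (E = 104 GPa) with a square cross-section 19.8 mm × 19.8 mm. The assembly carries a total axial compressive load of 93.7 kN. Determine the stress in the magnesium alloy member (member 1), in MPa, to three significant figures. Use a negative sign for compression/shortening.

-23.6 MPa

A_1 = 3058 mm².
A_2 = 392 mm².
Equal strain + equilibrium ⇒ each member carries load in proportion to AE: A₁E₁ = 136400000 N, A₂E₂ = 40770000 N, ΣAE = 177200000 N.
σ₁ = P·E₁/ΣAE = -93700·44600/177200000 = -23.59 MPa.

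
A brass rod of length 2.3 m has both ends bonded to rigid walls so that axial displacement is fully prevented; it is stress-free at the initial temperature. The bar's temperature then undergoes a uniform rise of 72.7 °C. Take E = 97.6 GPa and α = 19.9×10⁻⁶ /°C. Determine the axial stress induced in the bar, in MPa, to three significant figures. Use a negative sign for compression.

-141 MPa

Free thermal expansion αLΔT = 19.9e-6 · 2300 · 72.7 = 3.327 mm.
The walls impose strain ε = −(3.327)/2300 = -1.4467e-03; σ = Eε = 97600 · -1.4467e-03 = -141.2 MPa.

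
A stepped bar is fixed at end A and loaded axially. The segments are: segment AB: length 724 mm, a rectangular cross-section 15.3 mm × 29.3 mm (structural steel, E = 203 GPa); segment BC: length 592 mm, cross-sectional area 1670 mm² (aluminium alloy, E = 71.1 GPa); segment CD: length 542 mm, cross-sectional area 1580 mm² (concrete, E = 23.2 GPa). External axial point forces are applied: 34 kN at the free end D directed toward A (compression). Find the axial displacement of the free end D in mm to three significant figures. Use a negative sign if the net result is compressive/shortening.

Internal axial forces (sectioning from the free end, tension +): N_CD = -34 kN, N_BC = -34 kN, N_AB = -34 kN.
A_AB = 448.3 mm².
δ_AB = -34000·724/(448.3·203000) = -0.2705 mm
δ_BC = -34000·592/(1670·71100) = -0.1695 mm
δ_CD = -34000·542/(1580·23200) = -0.5027 mm
δ = Σδ_i = -0.9427 mm.

-0.943 mm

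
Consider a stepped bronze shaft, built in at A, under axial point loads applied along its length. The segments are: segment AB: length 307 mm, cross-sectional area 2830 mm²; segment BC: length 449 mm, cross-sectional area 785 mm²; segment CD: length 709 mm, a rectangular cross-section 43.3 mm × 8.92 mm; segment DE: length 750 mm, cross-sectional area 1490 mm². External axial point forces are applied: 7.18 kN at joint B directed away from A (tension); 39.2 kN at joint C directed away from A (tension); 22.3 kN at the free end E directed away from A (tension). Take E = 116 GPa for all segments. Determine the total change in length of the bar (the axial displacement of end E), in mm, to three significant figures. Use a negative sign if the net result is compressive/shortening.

0.817 mm

Internal axial forces (sectioning from the free end, tension +): N_DE = 22.3 kN, N_CD = 22.3 kN, N_BC = 61.5 kN, N_AB = 68.68 kN.
A_CD = 386.2 mm².
δ_AB = 68680·307/(2830·116000) = 0.06423 mm
δ_BC = 61500·449/(785·116000) = 0.3032 mm
δ_CD = 22300·709/(386.2·116000) = 0.3529 mm
δ_DE = 22300·750/(1490·116000) = 0.09677 mm
δ = Σδ_i = 0.8171 mm.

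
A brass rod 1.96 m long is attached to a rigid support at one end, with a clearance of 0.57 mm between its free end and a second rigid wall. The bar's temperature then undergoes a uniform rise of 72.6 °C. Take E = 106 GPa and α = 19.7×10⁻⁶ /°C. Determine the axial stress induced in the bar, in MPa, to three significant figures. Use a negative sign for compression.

-121 MPa

Free thermal expansion αLΔT = 19.7e-6 · 1960 · 72.6 = 2.803 mm.
The walls engage after the gap closes; constrained expansion = 2.803 − 0.57 = 2.233 mm.
The walls impose strain ε = −(2.233)/1960 = -1.1394e-03; σ = Eε = 106000 · -1.1394e-03 = -120.8 MPa.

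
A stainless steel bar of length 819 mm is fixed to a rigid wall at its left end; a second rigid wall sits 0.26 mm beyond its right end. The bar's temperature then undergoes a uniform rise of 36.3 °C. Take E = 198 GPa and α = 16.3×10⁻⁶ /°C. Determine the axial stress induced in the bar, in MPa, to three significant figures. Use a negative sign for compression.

-54.3 MPa

Free thermal expansion αLΔT = 16.3e-6 · 819 · 36.3 = 0.4846 mm.
The walls engage after the gap closes; constrained expansion = 0.4846 − 0.26 = 0.2246 mm.
The walls impose strain ε = −(0.2246)/819 = -2.7423e-04; σ = Eε = 198000 · -2.7423e-04 = -54.3 MPa.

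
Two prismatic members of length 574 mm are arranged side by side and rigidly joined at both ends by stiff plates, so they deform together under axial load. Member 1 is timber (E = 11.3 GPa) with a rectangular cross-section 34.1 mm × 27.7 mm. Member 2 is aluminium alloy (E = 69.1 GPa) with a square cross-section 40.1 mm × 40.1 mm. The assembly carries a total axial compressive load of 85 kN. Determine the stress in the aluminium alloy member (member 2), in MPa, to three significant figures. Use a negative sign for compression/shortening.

-48.2 MPa

A_1 = 944.6 mm².
A_2 = 1608 mm².
Equal strain + equilibrium ⇒ each member carries load in proportion to AE: A₁E₁ = 10670000 N, A₂E₂ = 111100000 N, ΣAE = 121800000 N.
σ₂ = P·E₂/ΣAE = -85000·69100/121800000 = -48.23 MPa.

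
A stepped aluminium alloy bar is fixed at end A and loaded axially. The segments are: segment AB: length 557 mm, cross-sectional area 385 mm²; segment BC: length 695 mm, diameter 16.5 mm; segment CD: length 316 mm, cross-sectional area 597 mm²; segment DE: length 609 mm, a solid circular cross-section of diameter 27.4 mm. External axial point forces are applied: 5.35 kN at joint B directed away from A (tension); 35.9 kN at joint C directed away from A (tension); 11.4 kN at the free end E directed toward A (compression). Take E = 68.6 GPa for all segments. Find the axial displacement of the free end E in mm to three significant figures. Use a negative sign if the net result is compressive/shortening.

1.53 mm

Internal axial forces (sectioning from the free end, tension +): N_DE = -11.4 kN, N_CD = -11.4 kN, N_BC = 24.5 kN, N_AB = 29.85 kN.
A_BC = 213.8 mm².
A_DE = 589.6 mm².
δ_AB = 29850·557/(385·68600) = 0.6295 mm
δ_BC = 24500·695/(213.8·68600) = 1.161 mm
δ_CD = -11400·316/(597·68600) = -0.08796 mm
δ_DE = -11400·609/(589.6·68600) = -0.1716 mm
δ = Σδ_i = 1.531 mm.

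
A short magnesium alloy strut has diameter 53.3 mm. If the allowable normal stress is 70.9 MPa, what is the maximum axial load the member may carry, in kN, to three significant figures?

158 kN

A = 2231 mm².
P_max = σ_allow · A = 70.9 · 2231 = 158200 N = 158.2 kN.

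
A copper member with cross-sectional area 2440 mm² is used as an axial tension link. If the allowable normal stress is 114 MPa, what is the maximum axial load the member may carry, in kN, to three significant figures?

P_max = σ_allow · A = 114 · 2440 = 278200 N = 278.2 kN.

278 kN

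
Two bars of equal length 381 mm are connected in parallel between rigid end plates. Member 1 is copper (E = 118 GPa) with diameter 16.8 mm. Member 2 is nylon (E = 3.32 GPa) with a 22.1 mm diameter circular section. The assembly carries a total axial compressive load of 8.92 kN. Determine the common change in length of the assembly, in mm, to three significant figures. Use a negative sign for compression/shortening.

A_1 = 221.7 mm².
A_2 = 383.6 mm².
Equal strain + equilibrium ⇒ each member carries load in proportion to AE: A₁E₁ = 26160000 N, A₂E₂ = 1274000 N, ΣAE = 27430000 N.
δ = PL/ΣAE = -8920·381/27430000 = -0.1239 mm.

-0.124 mm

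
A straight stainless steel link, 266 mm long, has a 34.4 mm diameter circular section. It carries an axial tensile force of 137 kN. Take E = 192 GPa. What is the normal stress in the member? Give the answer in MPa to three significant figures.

A = 929.4 mm².
σ = N/A = 137000/929.4 = 147.4 MPa.

147 MPa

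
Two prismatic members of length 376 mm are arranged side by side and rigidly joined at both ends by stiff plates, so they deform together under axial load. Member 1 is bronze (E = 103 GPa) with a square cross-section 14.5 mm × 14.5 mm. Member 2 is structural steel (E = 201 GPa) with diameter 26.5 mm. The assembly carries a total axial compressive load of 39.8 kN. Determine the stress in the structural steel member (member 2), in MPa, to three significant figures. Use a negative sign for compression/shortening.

-60.4 MPa

A_1 = 210.2 mm².
A_2 = 551.5 mm².
Equal strain + equilibrium ⇒ each member carries load in proportion to AE: A₁E₁ = 21660000 N, A₂E₂ = 110900000 N, ΣAE = 132500000 N.
σ₂ = P·E₂/ΣAE = -39800·201000/132500000 = -60.37 MPa.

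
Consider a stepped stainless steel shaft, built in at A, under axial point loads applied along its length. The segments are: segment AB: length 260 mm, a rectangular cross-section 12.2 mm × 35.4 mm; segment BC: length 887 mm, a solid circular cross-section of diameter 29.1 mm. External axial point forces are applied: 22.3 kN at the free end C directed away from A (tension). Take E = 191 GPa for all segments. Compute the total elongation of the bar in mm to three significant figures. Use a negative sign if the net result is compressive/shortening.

Internal axial forces (sectioning from the free end, tension +): N_BC = 22.3 kN, N_AB = 22.3 kN.
A_AB = 431.9 mm².
A_BC = 665.1 mm².
δ_AB = 22300·260/(431.9·191000) = 0.07029 mm
δ_BC = 22300·887/(665.1·191000) = 0.1557 mm
δ = Σδ_i = 0.226 mm.

0.226 mm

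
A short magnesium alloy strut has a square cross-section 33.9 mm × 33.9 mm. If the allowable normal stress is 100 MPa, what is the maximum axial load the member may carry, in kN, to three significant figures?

A = 1149 mm².
P_max = σ_allow · A = 100 · 1149 = 114900 N = 114.9 kN.

115 kN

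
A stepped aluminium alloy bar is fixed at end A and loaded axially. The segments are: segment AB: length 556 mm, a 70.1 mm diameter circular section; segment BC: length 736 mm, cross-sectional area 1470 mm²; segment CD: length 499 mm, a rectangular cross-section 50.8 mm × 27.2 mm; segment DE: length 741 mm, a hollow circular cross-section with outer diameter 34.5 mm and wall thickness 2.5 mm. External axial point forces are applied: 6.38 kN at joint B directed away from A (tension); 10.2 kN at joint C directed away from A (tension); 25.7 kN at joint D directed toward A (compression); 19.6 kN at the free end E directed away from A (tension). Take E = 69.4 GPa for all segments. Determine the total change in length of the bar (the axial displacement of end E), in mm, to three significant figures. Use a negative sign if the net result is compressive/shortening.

0.852 mm

Internal axial forces (sectioning from the free end, tension +): N_DE = 19.6 kN, N_CD = -6.1 kN, N_BC = 4.1 kN, N_AB = 10.48 kN.
A_AB = 3859 mm².
A_CD = 1382 mm².
A_DE = 251.3 mm².
δ_AB = 10480·556/(3859·69400) = 0.02175 mm
δ_BC = 4100·736/(1470·69400) = 0.02958 mm
δ_CD = -6100·499/(1382·69400) = -0.03174 mm
δ_DE = 19600·741/(251.3·69400) = 0.8327 mm
δ = Σδ_i = 0.8523 mm.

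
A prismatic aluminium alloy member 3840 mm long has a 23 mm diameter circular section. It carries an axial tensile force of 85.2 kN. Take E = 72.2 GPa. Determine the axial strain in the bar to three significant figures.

A = 415.5 mm².
σ = N/A = 205.1 MPa; ε = σ/E = 205.1/72200 = 2.840e-03.

0.00284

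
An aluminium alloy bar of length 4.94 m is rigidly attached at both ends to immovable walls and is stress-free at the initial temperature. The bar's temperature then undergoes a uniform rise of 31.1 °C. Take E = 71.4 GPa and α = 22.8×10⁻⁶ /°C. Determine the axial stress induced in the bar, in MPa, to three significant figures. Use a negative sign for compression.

-50.6 MPa

Free thermal expansion αLΔT = 22.8e-6 · 4940 · 31.1 = 3.503 mm.
The walls impose strain ε = −(3.503)/4940 = -7.0908e-04; σ = Eε = 71400 · -7.0908e-04 = -50.63 MPa.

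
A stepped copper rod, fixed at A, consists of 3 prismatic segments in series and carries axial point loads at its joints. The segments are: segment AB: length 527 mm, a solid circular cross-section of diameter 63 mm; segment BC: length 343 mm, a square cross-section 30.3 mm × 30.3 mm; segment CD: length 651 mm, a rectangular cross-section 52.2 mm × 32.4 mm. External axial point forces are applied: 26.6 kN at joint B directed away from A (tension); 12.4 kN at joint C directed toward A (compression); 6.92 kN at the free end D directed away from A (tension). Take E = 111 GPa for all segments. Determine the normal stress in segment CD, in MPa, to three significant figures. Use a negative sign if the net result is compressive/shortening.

Internal axial forces (sectioning from the free end, tension +): N_CD = 6.92 kN, N_BC = -5.48 kN, N_AB = 21.12 kN.
A_CD = 1691 mm².
σ_CD = N_CD/A_CD = 6920/1691 = 4.092 MPa.

4.09 MPa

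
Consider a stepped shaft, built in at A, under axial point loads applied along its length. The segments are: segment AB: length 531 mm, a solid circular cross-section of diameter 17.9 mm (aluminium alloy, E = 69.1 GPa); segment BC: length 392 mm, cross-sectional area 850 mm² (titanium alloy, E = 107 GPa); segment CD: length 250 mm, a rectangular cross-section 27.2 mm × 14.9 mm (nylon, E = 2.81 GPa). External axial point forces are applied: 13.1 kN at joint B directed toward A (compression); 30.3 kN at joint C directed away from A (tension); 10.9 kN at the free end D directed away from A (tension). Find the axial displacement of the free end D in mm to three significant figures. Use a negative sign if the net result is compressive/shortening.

Internal axial forces (sectioning from the free end, tension +): N_CD = 10.9 kN, N_BC = 41.2 kN, N_AB = 28.1 kN.
A_AB = 251.6 mm².
A_CD = 405.3 mm².
δ_AB = 28100·531/(251.6·69100) = 0.8581 mm
δ_BC = 41200·392/(850·107000) = 0.1776 mm
δ_CD = 10900·250/(405.3·2810) = 2.393 mm
δ = Σδ_i = 3.428 mm.

3.43 mm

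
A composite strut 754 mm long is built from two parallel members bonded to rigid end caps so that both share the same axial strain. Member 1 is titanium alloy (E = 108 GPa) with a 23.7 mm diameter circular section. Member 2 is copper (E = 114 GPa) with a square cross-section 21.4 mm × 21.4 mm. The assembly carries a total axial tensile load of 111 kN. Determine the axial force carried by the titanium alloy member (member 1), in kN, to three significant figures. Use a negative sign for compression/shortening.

53.0 kN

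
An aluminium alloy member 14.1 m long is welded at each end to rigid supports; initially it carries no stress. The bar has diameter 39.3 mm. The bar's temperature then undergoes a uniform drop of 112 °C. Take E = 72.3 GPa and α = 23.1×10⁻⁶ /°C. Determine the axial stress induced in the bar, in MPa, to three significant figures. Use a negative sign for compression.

187 MPa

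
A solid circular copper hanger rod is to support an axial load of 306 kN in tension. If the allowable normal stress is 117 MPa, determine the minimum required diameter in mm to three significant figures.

Required area A ≥ P/σ_allow = 306000/117 = 2615 mm².
For a solid circular section, d ≥ √(4A/π) = 57.71 mm.

57.7 mm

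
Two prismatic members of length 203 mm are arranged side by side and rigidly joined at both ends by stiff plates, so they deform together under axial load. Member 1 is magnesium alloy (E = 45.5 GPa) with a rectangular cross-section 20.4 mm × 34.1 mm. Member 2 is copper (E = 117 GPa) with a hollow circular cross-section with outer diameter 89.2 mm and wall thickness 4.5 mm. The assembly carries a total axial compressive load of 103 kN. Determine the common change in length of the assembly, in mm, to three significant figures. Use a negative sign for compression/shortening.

A_1 = 695.6 mm².
A_2 = 1197 mm².
Equal strain + equilibrium ⇒ each member carries load in proportion to AE: A₁E₁ = 31650000 N, A₂E₂ = 140100000 N, ΣAE = 171700000 N.
δ = PL/ΣAE = -103000·203/171700000 = -0.1217 mm.

-0.122 mm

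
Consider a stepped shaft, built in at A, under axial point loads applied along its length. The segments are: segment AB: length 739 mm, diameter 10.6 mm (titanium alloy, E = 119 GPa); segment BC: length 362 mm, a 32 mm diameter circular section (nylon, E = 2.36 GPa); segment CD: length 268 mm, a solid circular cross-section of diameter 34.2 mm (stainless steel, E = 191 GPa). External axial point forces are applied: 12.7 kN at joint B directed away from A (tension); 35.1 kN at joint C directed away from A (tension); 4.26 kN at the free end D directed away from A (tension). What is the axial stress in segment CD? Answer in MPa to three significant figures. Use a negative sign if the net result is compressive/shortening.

4.64 MPa

Internal axial forces (sectioning from the free end, tension +): N_CD = 4.26 kN, N_BC = 39.36 kN, N_AB = 52.06 kN.
A_CD = 918.6 mm².
σ_CD = N_CD/A_CD = 4260/918.6 = 4.637 MPa.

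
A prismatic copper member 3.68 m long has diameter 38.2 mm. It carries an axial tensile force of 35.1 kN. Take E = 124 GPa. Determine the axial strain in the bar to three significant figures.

A = 1146 mm².
σ = N/A = 30.63 MPa; ε = σ/E = 30.63/124000 = 2.470e-04.

2.47e-04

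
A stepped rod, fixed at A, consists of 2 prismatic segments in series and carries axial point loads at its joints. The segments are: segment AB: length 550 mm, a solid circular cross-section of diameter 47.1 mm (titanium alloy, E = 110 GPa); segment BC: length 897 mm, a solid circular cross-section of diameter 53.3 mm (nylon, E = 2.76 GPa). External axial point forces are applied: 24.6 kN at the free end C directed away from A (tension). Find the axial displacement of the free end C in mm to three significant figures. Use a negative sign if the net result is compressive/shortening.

Internal axial forces (sectioning from the free end, tension +): N_BC = 24.6 kN, N_AB = 24.6 kN.
A_AB = 1742 mm².
A_BC = 2231 mm².
δ_AB = 24600·550/(1742·110000) = 0.07059 mm
δ_BC = 24600·897/(2231·2760) = 3.583 mm
δ = Σδ_i = 3.654 mm.

3.65 mm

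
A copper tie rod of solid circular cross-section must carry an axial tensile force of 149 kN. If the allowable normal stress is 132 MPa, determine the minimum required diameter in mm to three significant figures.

Required area A ≥ P/σ_allow = 149000/132 = 1129 mm².
For a solid circular section, d ≥ √(4A/π) = 37.91 mm.

37.9 mm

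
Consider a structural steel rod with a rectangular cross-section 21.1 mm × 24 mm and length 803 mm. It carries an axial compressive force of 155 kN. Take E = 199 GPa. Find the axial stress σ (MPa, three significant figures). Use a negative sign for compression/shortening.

A = 506.4 mm².
σ = N/A = -155000/506.4 = -306.1 MPa.

-306 MPa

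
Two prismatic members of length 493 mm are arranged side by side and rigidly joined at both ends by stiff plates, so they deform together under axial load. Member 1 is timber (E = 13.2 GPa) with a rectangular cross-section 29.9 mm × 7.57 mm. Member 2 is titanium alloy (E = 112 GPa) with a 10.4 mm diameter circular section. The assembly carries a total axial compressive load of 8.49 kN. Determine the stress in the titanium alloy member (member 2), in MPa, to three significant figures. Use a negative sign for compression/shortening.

-76.1 MPa

A_1 = 226.3 mm².
A_2 = 84.95 mm².
Equal strain + equilibrium ⇒ each member carries load in proportion to AE: A₁E₁ = 2988000 N, A₂E₂ = 9514000 N, ΣAE = 12500000 N.
σ₂ = P·E₂/ΣAE = -8490·112000/12500000 = -76.06 MPa.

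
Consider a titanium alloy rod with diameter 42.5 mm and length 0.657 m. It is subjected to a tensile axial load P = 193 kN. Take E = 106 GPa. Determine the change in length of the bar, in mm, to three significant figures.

0.843 mm

A = 1419 mm².
δ_mech = NL/(AE) = 193000·657/(1419·106000) = 0.8432 mm.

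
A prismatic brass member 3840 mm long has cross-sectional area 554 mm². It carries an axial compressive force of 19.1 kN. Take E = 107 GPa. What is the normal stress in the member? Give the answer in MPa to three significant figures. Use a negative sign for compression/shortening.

σ = N/A = -19100/554 = -34.48 MPa.

-34.5 MPa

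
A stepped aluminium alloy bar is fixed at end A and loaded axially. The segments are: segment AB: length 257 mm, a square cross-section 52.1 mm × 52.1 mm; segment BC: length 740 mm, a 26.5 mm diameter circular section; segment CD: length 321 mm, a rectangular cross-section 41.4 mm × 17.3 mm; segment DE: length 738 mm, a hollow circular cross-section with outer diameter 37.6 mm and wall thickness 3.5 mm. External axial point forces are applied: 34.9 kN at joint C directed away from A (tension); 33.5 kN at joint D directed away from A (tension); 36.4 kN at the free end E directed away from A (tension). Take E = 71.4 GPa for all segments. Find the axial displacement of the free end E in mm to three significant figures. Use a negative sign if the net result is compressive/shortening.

Internal axial forces (sectioning from the free end, tension +): N_DE = 36.4 kN, N_CD = 69.9 kN, N_BC = 104.8 kN, N_AB = 104.8 kN.
A_AB = 2714 mm².
A_BC = 551.5 mm².
A_CD = 716.2 mm².
A_DE = 374.9 mm².
δ_AB = 104800·257/(2714·71400) = 0.139 mm
δ_BC = 104800·740/(551.5·71400) = 1.969 mm
δ_CD = 69900·321/(716.2·71400) = 0.4388 mm
δ_DE = 36400·738/(374.9·71400) = 1.003 mm
δ = Σδ_i = 3.55 mm.

3.55 mm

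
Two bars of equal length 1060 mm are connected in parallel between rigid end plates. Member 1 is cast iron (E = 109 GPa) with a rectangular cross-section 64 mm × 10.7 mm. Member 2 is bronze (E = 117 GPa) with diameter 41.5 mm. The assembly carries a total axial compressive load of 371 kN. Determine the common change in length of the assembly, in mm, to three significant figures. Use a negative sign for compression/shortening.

-1.69 mm

A_1 = 684.8 mm².
A_2 = 1353 mm².
Equal strain + equilibrium ⇒ each member carries load in proportion to AE: A₁E₁ = 74640000 N, A₂E₂ = 158300000 N, ΣAE = 232900000 N.
δ = PL/ΣAE = -371000·1060/232900000 = -1.689 mm.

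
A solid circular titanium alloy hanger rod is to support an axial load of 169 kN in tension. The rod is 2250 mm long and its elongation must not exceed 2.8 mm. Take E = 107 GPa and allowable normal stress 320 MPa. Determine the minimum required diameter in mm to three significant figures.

Required area A ≥ P/σ_allow = 169000/320 = 528.1 mm².
For a solid circular section, d ≥ √(4A/π) = 25.93 mm.
Elongation limit: A ≥ PL/(Eδ_allow) = 169000·2250/(107000·2.8) = 1269 mm² ⇒ d ≥ 40.2 mm.
The elongation limit governs.

40.2 mm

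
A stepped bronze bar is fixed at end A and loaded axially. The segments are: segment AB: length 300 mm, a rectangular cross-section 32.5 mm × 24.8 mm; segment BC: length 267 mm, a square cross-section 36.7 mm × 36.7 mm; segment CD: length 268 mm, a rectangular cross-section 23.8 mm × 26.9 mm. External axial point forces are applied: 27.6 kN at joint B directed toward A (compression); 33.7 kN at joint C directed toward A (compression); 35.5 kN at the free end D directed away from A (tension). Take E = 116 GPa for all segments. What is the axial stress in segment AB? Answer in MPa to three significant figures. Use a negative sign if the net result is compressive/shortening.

Internal axial forces (sectioning from the free end, tension +): N_CD = 35.5 kN, N_BC = 1.8 kN, N_AB = -25.8 kN.
A_AB = 806 mm².
σ_AB = N_AB/A_AB = -25800/806 = -32.01 MPa.

-32.0 MPa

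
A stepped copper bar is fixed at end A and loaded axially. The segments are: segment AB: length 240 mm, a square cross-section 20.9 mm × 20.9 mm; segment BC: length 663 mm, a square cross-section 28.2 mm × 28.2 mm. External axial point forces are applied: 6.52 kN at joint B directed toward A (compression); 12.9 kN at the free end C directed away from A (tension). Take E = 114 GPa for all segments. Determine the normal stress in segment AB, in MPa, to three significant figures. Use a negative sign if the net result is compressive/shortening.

14.6 MPa

Internal axial forces (sectioning from the free end, tension +): N_BC = 12.9 kN, N_AB = 6.38 kN.
A_AB = 436.8 mm².
σ_AB = N_AB/A_AB = 6380/436.8 = 14.61 MPa.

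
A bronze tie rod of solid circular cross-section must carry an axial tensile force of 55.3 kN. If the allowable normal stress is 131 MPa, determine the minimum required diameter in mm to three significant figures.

Required area A ≥ P/σ_allow = 55300/131 = 422.1 mm².
For a solid circular section, d ≥ √(4A/π) = 23.18 mm.

23.2 mm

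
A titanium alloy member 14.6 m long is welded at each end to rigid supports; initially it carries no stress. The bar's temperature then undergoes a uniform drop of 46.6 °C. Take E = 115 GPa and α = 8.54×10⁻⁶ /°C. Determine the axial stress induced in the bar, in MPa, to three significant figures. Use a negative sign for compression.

Free thermal expansion αLΔT = 8.54e-6 · 14600 · -46.6 = -5.81 mm.
The walls impose strain ε = −(-5.81)/14600 = 3.9796e-04; σ = Eε = 115000 · 3.9796e-04 = 45.77 MPa.

45.8 MPa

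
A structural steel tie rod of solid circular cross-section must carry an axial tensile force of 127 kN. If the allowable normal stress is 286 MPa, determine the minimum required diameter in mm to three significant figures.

23.8 mm

Required area A ≥ P/σ_allow = 127000/286 = 444.1 mm².
For a solid circular section, d ≥ √(4A/π) = 23.78 mm.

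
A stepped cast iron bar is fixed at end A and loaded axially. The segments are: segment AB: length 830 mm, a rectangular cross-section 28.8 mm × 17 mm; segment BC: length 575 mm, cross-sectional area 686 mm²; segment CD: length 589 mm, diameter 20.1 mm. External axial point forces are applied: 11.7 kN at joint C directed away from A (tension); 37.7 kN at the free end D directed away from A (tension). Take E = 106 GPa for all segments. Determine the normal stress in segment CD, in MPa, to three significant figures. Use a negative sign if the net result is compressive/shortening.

Internal axial forces (sectioning from the free end, tension +): N_CD = 37.7 kN, N_BC = 49.4 kN, N_AB = 49.4 kN.
A_CD = 317.3 mm².
σ_CD = N_CD/A_CD = 37700/317.3 = 118.8 MPa.

119 MPa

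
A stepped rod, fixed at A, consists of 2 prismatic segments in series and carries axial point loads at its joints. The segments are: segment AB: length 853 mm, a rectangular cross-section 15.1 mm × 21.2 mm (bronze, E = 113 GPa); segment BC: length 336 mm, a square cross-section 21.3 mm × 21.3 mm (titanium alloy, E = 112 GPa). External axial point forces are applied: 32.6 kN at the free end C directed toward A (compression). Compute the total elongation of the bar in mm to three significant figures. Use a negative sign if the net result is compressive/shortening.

Internal axial forces (sectioning from the free end, tension +): N_BC = -32.6 kN, N_AB = -32.6 kN.
A_AB = 320.1 mm².
A_BC = 453.7 mm².
δ_AB = -32600·853/(320.1·113000) = -0.7687 mm
δ_BC = -32600·336/(453.7·112000) = -0.2156 mm
δ = Σδ_i = -0.9843 mm.

-0.984 mm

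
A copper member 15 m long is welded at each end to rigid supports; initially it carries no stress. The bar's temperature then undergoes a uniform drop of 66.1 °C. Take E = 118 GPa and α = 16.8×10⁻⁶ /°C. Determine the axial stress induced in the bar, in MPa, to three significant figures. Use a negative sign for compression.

Free thermal expansion αLΔT = 16.8e-6 · 15000 · -66.1 = -16.66 mm.
The walls impose strain ε = −(-16.66)/15000 = 1.1105e-03; σ = Eε = 118000 · 1.1105e-03 = 131 MPa.

131 MPa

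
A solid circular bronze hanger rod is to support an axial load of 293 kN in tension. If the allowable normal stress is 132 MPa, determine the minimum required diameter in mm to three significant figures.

53.2 mm

Required area A ≥ P/σ_allow = 293000/132 = 2220 mm².
For a solid circular section, d ≥ √(4A/π) = 53.16 mm.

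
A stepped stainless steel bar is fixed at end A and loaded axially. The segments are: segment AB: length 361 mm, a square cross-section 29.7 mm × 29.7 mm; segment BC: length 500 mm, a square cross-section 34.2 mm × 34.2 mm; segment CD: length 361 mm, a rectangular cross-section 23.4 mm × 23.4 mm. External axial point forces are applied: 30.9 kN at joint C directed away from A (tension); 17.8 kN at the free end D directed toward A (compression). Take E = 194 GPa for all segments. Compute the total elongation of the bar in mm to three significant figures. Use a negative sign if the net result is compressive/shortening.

-0.00399 mm

Internal axial forces (sectioning from the free end, tension +): N_CD = -17.8 kN, N_BC = 13.1 kN, N_AB = 13.1 kN.
A_AB = 882.1 mm².
A_BC = 1170 mm².
A_CD = 547.6 mm².
δ_AB = 13100·361/(882.1·194000) = 0.02764 mm
δ_BC = 13100·500/(1170·194000) = 0.02887 mm
δ_CD = -17800·361/(547.6·194000) = -0.06049 mm
δ = Σδ_i = -0.00399 mm.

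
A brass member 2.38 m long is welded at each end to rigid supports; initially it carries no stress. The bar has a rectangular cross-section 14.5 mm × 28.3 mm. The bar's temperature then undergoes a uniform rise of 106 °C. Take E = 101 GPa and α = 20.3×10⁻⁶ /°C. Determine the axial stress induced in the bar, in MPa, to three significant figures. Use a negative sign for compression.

-217 MPa

Free thermal expansion αLΔT = 20.3e-6 · 2380 · 106 = 5.121 mm.
The walls impose strain ε = −(5.121)/2380 = -2.1518e-03; σ = Eε = 101000 · -2.1518e-03 = -217.3 MPa.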